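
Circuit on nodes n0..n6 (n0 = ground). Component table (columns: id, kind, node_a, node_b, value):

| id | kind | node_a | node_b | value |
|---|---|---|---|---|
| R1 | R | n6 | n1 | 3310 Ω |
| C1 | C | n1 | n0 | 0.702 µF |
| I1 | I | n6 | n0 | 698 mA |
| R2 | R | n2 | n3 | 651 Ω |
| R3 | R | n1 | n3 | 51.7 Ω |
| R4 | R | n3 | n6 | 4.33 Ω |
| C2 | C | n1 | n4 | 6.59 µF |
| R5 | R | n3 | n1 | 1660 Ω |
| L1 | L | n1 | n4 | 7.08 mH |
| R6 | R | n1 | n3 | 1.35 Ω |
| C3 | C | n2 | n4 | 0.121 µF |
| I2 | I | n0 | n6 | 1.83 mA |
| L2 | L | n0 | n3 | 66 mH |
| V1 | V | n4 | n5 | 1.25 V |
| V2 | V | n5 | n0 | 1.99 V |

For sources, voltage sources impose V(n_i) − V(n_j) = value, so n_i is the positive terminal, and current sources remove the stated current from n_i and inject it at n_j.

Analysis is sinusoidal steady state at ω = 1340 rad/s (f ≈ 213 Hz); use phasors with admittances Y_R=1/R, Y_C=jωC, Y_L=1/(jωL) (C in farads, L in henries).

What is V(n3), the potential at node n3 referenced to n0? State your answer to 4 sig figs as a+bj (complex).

Apply KCL at each of the 6 non-ground nodes and solve the resulting linear system.
Node n1: branches {R1, C1, R3, C2, R5, L1, R6} → V_1 = 3.010-6.523j
Node n2: branches {R2, C3} → V_2 = 1.525-6.309j
Node n3: branches {R2, R3, R4, R5, R6, L2} → V_3 = 2.191-6.490j
Node n4: branches {C2, L1, C3, V1} → V_4 = 3.240+0.000j
Node n5: branches {V1, V2} → V_5 = 1.990+0.000j
Node n6: branches {R1, I1, R4, I2} → V_6 = -0.8181-6.490j
Source currents: i(V1)=-0.6289+0.02195j, i(V2)=-0.6289+0.02195j

2.191-6.490j V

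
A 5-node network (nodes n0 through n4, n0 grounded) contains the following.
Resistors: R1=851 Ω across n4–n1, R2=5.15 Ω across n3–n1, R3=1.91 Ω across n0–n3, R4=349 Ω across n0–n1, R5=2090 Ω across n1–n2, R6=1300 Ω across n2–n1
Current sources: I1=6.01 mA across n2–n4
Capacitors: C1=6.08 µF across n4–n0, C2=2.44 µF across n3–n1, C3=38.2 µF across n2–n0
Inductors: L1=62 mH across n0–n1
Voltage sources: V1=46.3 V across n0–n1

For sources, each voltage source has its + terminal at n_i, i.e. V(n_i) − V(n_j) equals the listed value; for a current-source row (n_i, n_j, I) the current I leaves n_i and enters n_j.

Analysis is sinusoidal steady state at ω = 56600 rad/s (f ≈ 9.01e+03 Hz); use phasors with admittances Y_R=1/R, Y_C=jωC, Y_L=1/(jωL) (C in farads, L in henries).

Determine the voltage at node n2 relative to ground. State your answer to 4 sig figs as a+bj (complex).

MNA unknowns: 4 node voltages V₁..V_4 plus 1 source current (V1)
R1: Y=0.001175+0.000j on G[4,1]
I1: z[2]−=0.00601, z[4]+=0.00601
R2: Y=0.1942+0.000j on G[3,1]
C1: Y=0.000+0.3441j on G[4,0]
L1: Y=0.000-0.0002850j on G[0,1]
R3: Y=0.5236+0.000j on G[0,3]
C2: Y=0.000+0.1381j on G[3,1]
R4: Y=0.002865+0.000j on G[0,1]
R5: Y=0.0004785+0.000j on G[1,2]
C3: Y=0.000+2.162j on G[2,0]
R6: Y=0.0007692+0.000j on G[2,1]
V1: row V0−V1=46.3, i_V1 at 0,1
solve → V1=-46.30+0.000j, V2=-1.702e-05+0.02950j, V3=-13.73-6.267j, V4=-0.0004802+0.1406j
aux → i_V1=-7.434-3.268j

-1.702e-05+0.02950j V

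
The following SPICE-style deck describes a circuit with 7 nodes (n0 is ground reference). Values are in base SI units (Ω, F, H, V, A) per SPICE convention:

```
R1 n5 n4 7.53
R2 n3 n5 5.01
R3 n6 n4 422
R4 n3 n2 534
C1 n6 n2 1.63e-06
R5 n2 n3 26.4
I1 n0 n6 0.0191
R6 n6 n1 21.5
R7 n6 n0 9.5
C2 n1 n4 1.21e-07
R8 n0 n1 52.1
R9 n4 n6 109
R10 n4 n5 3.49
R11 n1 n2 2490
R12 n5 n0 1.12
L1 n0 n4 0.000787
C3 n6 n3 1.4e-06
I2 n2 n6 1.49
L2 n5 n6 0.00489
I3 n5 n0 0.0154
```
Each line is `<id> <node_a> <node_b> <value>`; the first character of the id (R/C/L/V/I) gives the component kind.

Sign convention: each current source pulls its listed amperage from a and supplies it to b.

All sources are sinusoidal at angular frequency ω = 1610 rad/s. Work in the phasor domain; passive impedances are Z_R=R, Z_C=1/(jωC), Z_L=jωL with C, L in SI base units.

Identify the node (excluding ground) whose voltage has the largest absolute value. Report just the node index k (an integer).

Element admittances at ω=1610 rad/s:
  Y(R1) = 0.1328+0.000j S between n5,n4
  Y(R2) = 0.1996+0.000j S between n3,n5
  Y(R3) = 0.002370+0.000j S between n6,n4
  Y(R4) = 0.001873+0.000j S between n3,n2
  Y(C1) = 0.000+0.002624j S between n6,n2
  Y(R5) = 0.03788+0.000j S between n2,n3
  I1: injects 0.0191 A into n6 (from n0)
  Y(R6) = 0.04651+0.000j S between n6,n1
  Y(R7) = 0.1053+0.000j S between n6,n0
  Y(C2) = 0.000+0.0001948j S between n1,n4
  Y(R8) = 0.01919+0.000j S between n0,n1
  Y(R9) = 0.009174+0.000j S between n4,n6
  Y(R10) = 0.2865+0.000j S between n4,n5
  Y(R11) = 0.0004016+0.000j S between n1,n2
  Y(R12) = 0.8929+0.000j S between n5,n0
  Y(L1) = 0.000-0.7892j S between n0,n4
  Y(C3) = 0.000+0.002254j S between n6,n3
  I2: injects 1.49 A into n6 (from n2)
  Y(L2) = 0.000-0.1270j S between n5,n6
  I3: injects 0.0154 A into n0 (from n5)
Assemble and solve the 6×6 MNA system:
  V(n1)=3.979+3.612j  V(n2)=-45.09+3.610j  V(n3)=-8.001+0.2351j  V(n4)=0.09693-0.2630j  V(n5)=-0.5596-0.5954j  V(n6)=6.028+5.118j

2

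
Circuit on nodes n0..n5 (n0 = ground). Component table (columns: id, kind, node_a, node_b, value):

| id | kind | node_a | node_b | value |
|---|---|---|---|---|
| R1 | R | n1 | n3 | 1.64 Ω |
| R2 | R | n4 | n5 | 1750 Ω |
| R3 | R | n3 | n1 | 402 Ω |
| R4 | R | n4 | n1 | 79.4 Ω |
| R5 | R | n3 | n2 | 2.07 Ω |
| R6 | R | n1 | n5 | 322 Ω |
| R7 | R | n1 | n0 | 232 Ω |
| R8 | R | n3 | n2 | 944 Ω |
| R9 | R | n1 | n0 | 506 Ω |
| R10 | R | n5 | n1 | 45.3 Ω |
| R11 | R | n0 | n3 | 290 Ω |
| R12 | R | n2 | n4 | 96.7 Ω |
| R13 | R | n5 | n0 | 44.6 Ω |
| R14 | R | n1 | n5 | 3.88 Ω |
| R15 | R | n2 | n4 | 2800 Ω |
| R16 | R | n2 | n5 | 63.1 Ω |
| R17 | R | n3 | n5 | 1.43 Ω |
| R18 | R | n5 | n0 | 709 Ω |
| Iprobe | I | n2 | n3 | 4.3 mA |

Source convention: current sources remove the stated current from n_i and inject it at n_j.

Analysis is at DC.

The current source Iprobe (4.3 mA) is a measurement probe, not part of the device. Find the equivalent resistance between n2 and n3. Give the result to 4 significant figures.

R_eq = 1.978 Ω

Element admittances at DC:
  Y(R1) = 0.6098 S between n1,n3
  Y(R2) = 0.0005714 S between n4,n5
  Y(R3) = 0.002488 S between n3,n1
  Y(R4) = 0.01259 S between n4,n1
  Y(R5) = 0.4831 S between n3,n2
  Y(R6) = 0.003106 S between n1,n5
  Y(R7) = 0.004310 S between n1,n0
  Y(R8) = 0.001059 S between n3,n2
  Y(R9) = 0.001976 S between n1,n0
  Y(R10) = 0.02208 S between n5,n1
  Y(R11) = 0.003448 S between n0,n3
  Y(R12) = 0.01034 S between n2,n4
  Y(R13) = 0.02242 S between n5,n0
  Y(R14) = 0.2577 S between n1,n5
  Y(R15) = 0.0003571 S between n2,n4
  Y(R16) = 0.01585 S between n2,n5
  Y(R17) = 0.6993 S between n3,n5
  Y(R18) = 0.001410 S between n5,n0
  Iprobe: injects 0.0043 A into n3 (from n2)
Assemble and solve the 5×5 MNA system:
  V(n1)=3.219e-05  V(n2)=-0.008368  V(n3)=0.0001380  V(n4)=-0.003735  V(n5)=-2.847e-05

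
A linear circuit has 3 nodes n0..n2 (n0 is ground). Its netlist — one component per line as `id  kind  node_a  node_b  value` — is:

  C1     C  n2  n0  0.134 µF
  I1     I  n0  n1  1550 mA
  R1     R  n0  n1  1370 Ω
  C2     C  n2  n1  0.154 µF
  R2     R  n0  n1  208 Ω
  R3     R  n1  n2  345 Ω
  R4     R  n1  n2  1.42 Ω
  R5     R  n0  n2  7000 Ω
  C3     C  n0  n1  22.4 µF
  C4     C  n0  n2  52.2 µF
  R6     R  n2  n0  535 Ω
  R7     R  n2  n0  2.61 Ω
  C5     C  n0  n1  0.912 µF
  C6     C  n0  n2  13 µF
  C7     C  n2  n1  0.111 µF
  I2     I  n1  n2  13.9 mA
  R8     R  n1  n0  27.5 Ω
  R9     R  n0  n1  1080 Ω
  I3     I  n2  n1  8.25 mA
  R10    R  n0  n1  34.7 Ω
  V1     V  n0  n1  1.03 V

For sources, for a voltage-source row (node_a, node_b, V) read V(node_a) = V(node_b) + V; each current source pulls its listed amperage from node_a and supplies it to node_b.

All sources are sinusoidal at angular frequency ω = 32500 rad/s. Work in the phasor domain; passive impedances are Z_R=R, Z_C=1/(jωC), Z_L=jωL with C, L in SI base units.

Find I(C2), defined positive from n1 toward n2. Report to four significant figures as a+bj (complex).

MNA unknowns: 2 node voltages V₁..V_2 plus 1 source current (V1)
C1: Y=0.000+0.004355j on G[2,0]
I1: z[0]−=1.55, z[1]+=1.55
R1: Y=0.0007299+0.000j on G[0,1]
C2: Y=0.000+0.005005j on G[2,1]
R2: Y=0.004808+0.000j on G[0,1]
R3: Y=0.002899+0.000j on G[1,2]
R4: Y=0.7042+0.000j on G[1,2]
R5: Y=0.0001429+0.000j on G[0,2]
C3: Y=0.000+0.7280j on G[0,1]
C4: Y=0.000+1.697j on G[0,2]
R6: Y=0.001869+0.000j on G[2,0]
R7: Y=0.3831+0.000j on G[2,0]
C5: Y=0.000+0.02964j on G[0,1]
C6: Y=0.000+0.4225j on G[0,2]
C7: Y=0.000+0.003608j on G[2,1]
I2: z[1]−=0.0139, z[2]+=0.0139
R8: Y=0.03636+0.000j on G[1,0]
R9: Y=0.0009259+0.000j on G[0,1]
I3: z[2]−=0.00825, z[1]+=0.00825
R10: Y=0.02882+0.000j on G[0,1]
V1: row V0−V1=1.03, i_V1 at 0,1
solve → V1=-1.030+0.000j, V2=-0.1409+0.2668j
aux → i_V1=-2.245-0.9767j

0.001335-0.004450j A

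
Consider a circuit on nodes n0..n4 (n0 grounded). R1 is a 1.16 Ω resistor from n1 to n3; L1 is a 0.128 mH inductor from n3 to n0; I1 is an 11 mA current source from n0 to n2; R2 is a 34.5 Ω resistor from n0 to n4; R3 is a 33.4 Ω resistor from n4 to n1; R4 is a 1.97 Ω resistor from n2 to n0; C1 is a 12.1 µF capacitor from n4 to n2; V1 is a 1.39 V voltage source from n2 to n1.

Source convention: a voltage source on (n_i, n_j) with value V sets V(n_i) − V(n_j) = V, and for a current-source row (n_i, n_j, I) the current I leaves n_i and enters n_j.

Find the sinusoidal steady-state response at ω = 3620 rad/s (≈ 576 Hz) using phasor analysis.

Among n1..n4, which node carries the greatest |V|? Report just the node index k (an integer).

MNA unknowns: 4 node voltages V₁..V_4 plus 1 source current (V1)
R1: Y=0.8621+0.000j on G[1,3]
L1: Y=0.000-2.158j on G[3,0]
I1: z[0]−=0.011, z[2]+=0.011
R2: Y=0.02899+0.000j on G[0,4]
R3: Y=0.02994+0.000j on G[4,1]
R4: Y=0.5076+0.000j on G[2,0]
C1: Y=0.000+0.04380j on G[4,2]
V1: row V2−V1=1.39, i_V1 at 2,1
solve → V1=-0.5269-0.1355j, V2=0.8631-0.1355j, V3=-0.02584-0.2001j, V4=0.1666+0.4489j
aux → i_V1=-0.4527+0.03826j

2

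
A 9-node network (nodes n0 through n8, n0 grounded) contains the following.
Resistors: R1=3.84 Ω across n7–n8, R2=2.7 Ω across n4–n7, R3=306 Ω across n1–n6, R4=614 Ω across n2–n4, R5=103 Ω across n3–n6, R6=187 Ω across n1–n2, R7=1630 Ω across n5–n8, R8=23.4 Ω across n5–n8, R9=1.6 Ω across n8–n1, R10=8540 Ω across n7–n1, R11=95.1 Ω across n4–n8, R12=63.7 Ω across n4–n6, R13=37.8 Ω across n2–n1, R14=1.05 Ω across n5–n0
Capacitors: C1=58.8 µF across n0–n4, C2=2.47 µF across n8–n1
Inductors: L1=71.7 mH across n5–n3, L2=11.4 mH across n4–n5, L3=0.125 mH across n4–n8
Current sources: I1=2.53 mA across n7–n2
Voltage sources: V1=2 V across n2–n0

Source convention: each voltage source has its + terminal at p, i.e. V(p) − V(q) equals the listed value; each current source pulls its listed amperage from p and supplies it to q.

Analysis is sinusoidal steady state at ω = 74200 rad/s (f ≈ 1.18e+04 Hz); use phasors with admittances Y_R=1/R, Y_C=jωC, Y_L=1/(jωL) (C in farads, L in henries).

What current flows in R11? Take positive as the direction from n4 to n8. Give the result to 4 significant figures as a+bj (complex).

Apply KCL at each of the 8 non-ground nodes and solve the resulting linear system.
Node n1: branches {R3, R6, R9, R10, C2, R13} → V_1 = 0.2826+0.06243j
Node n2: branches {I1, R4, R6, R13, V1} → V_2 = 2.000+0.000j
Node n3: branches {L1, R5} → V_3 = 0.04764+0.002994j
Node n4: branches {C1, R2, R4, L2, R11, L3, R12} → V_4 = -0.001297-0.01075j
Node n5: branches {L1, L2, R7, R8, R14} → V_5 = 0.008872+0.003875j
Node n6: branches {R3, R5, R12} → V_6 = 0.04762+0.002243j
Node n7: branches {R1, R2, I1, R10} → V_7 = 0.07957+0.03040j
Node n8: branches {R1, R7, R8, R9, R11, L3, C2} → V_8 = 0.2042+0.08890j
Source currents: i(V1)=-0.05535+0.001968j

-0.002161-0.001048j A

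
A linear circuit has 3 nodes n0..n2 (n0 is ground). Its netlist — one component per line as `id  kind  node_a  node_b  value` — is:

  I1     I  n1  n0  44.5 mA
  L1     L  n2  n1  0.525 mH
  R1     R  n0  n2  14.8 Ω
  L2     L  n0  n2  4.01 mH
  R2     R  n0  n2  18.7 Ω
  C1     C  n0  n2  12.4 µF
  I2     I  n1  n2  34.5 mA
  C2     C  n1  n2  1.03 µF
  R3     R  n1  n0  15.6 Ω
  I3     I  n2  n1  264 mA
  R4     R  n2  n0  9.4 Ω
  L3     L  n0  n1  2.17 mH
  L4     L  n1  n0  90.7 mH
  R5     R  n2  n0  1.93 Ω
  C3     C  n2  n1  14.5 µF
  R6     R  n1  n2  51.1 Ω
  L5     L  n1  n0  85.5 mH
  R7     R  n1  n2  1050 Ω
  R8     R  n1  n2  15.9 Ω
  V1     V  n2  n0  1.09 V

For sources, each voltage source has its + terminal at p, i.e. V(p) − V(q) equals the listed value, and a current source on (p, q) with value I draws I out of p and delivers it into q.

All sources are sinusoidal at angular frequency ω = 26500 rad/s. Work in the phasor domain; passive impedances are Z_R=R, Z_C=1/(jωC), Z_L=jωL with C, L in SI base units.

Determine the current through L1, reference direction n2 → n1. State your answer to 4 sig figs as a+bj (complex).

MNA unknowns: 2 node voltages V₁..V_2 plus 1 source current (V1)
I1: z[1]−=0.0445, z[0]+=0.0445
L1: Y=0.000-0.07188j on G[2,1]
R1: Y=0.06757+0.000j on G[0,2]
L2: Y=0.000-0.009410j on G[0,2]
R2: Y=0.05348+0.000j on G[0,2]
C1: Y=0.000+0.3286j on G[0,2]
I2: z[1]−=0.0345, z[2]+=0.0345
C2: Y=0.000+0.02730j on G[1,2]
R3: Y=0.06410+0.000j on G[1,0]
I3: z[2]−=0.264, z[1]+=0.264
R4: Y=0.1064+0.000j on G[2,0]
L3: Y=0.000-0.01739j on G[0,1]
L4: Y=0.000-0.0004161j on G[1,0]
R5: Y=0.5181+0.000j on G[2,0]
C3: Y=0.000+0.3842j on G[2,1]
R6: Y=0.01957+0.000j on G[1,2]
L5: Y=0.000-0.0004414j on G[1,0]
R7: Y=0.0009524+0.000j on G[1,2]
R8: Y=0.06289+0.000j on G[1,2]
V1: row V2−V0=1.09, i_V1 at 2,0
solve → V1=1.277-0.2724j, V2=1.090+0.000j
aux → i_V1=-0.9340-0.3072j

0.01958+0.01343j A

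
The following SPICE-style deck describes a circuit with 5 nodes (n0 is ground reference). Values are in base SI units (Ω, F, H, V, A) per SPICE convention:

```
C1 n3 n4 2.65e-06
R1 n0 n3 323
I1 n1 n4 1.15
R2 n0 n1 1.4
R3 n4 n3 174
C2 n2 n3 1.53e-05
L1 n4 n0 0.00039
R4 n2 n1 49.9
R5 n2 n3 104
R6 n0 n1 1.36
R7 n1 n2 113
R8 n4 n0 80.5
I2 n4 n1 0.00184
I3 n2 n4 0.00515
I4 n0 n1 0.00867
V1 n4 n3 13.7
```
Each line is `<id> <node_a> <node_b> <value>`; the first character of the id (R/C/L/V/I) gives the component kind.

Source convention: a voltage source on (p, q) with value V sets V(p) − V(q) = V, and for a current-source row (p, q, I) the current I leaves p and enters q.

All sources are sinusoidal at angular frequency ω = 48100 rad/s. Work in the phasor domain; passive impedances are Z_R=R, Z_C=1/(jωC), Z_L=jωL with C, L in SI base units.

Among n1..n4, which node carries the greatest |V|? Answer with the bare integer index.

Apply KCL at each of the 4 non-ground nodes and solve the resulting linear system.
Node n1: branches {I1, R2, R4, R6, R7, I2, I4} → V_1 = -0.7682+0.3450j
Node n2: branches {C2, R4, R5, R7, I3} → V_2 = 0.1313+17.66j
Node n3: branches {C1, R1, R3, C2, R5, V1} → V_3 = 0.8113+17.62j
Node n4: branches {C1, I1, R3, L1, R8, I2, I3, V1} → V_4 = 14.51+17.62j
Source currents: i(V1)=-0.04509-1.192j

4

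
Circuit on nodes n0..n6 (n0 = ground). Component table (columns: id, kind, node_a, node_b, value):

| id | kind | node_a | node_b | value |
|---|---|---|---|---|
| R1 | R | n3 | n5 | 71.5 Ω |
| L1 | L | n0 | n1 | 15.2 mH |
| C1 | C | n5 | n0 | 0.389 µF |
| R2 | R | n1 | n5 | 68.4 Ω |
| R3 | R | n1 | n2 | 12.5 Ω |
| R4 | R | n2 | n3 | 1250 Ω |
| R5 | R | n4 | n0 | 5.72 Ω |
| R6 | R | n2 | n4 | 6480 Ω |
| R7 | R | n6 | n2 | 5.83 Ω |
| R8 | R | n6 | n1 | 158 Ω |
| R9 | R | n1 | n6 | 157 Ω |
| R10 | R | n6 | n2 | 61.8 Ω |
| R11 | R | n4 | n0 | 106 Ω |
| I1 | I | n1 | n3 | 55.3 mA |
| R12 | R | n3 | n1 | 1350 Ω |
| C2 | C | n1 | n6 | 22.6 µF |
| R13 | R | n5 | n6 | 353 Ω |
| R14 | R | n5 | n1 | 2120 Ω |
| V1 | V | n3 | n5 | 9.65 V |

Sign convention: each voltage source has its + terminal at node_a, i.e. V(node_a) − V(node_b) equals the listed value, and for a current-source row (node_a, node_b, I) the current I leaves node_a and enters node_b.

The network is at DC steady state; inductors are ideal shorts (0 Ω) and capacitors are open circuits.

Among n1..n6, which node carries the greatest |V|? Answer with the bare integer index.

Element admittances at DC:
  Y(R1) = 0.01399 S between n3,n5
  L1: short n0↔n1 (DC inductor)
  Y(C1) = 0.000 S between n5,n0
  Y(R2) = 0.01462 S between n1,n5
  Y(R3) = 0.08000 S between n1,n2
  Y(R4) = 0.0008000 S between n2,n3
  Y(R5) = 0.1748 S between n4,n0
  Y(R6) = 0.0001543 S between n2,n4
  Y(R7) = 0.1715 S between n6,n2
  Y(R8) = 0.006329 S between n6,n1
  Y(R9) = 0.006369 S between n1,n6
  Y(R10) = 0.01618 S between n6,n2
  Y(R11) = 0.009434 S between n4,n0
  I1: injects 0.0553 A into n3 (from n1)
  Y(R12) = 0.0007407 S between n3,n1
  Y(C2) = 0.000 S between n1,n6
  Y(R13) = 0.002833 S between n5,n6
  Y(R14) = 0.0004717 S between n5,n1
  V1: constraint V(n3)−V(n5) = 9.65
Assemble and solve the 8×8 MNA system:
  V(n1)=0.000  V(n2)=0.1566  V(n3)=11.76  V(n4)=0.0001311  V(n5)=2.109  V(n6)=0.1740
  i(L1)=2.415e-05  i(V1)=-0.09766

3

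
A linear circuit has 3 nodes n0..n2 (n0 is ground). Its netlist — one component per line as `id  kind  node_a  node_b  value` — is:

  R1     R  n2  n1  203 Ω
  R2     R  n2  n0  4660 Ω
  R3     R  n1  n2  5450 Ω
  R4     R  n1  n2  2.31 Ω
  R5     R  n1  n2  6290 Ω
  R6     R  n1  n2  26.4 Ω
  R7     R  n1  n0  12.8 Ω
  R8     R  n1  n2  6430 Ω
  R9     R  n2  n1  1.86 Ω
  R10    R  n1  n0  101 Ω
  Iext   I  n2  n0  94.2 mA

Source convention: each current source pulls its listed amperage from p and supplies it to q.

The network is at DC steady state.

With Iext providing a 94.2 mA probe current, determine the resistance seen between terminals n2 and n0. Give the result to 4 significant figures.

R_eq = 12.31 Ω

Apply KCL at each of the 2 non-ground nodes and solve the resulting linear system.
Node n1: branches {R1, R3, R4, R5, R6, R7, R8, R9, R10} → V_1 = -1.067
Node n2: branches {R1, R2, R3, R4, R5, R6, R8, R9, Iext} → V_2 = -1.160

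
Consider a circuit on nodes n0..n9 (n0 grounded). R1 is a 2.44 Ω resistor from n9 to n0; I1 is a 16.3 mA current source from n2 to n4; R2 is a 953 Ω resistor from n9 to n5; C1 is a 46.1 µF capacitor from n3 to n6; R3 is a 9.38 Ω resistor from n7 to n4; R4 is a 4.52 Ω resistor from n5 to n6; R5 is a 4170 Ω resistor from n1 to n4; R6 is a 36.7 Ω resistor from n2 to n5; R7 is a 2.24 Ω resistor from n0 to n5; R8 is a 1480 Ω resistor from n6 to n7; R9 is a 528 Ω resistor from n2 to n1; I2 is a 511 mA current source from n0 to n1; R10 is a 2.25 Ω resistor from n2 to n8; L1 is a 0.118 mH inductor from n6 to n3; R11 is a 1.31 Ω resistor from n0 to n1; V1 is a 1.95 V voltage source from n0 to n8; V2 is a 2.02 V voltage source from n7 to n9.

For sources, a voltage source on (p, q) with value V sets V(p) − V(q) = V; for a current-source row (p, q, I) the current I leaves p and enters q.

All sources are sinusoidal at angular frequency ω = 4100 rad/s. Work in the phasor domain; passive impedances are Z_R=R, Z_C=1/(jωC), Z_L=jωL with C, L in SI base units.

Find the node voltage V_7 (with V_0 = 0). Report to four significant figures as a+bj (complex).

2.055+0.000j V

Apply KCL at each of the 9 non-ground nodes and solve the resulting linear system.
Node n1: branches {R5, R9, I2, R11} → V_1 = 0.6636+0.000j
Node n2: branches {I1, R6, R9, R10} → V_2 = -1.868+0.000j
Node n3: branches {C1, L1} → V_3 = -0.09749+0.000j
Node n4: branches {I1, R3, R5} → V_4 = 2.204+0.000j
Node n5: branches {R2, R4, R6, R7} → V_5 = -0.1041+0.000j
Node n6: branches {C1, R4, R8, L1} → V_6 = -0.09749+0.000j
Node n7: branches {R3, R8, V2} → V_7 = 2.055+0.000j
Node n8: branches {R10, V1} → V_8 = -1.950+0.000j
Node n9: branches {R1, R2, V2} → V_9 = 0.03497+0.000j
Source currents: i(V1)=-0.03655+0.000j, i(V2)=0.01448+0.000j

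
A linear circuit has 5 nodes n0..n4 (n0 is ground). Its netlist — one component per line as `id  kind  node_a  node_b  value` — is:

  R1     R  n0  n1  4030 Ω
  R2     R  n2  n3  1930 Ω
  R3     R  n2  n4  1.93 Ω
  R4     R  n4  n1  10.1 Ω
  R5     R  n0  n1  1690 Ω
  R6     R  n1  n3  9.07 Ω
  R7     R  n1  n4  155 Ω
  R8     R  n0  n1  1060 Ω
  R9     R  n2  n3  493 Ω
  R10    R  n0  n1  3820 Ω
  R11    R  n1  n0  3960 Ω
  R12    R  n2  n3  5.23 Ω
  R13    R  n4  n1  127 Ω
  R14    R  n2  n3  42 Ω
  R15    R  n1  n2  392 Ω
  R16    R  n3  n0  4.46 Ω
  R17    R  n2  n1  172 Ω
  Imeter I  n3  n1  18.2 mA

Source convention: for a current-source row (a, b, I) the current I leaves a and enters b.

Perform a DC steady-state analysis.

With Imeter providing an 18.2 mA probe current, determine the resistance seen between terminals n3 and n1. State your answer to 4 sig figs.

Apply KCL at each of the 4 non-ground nodes and solve the resulting linear system.
Node n1: branches {R1, R4, R5, R6, R7, R8, R10, R11, R13, R15, R17, Imeter} → V_1 = 0.09916
Node n2: branches {R2, R3, R9, R12, R14, R15, R17} → V_2 = 0.03082
Node n3: branches {R2, R6, R9, R12, R14, R16, Imeter} → V_3 = -0.001016
Node n4: branches {R3, R4, R7, R13} → V_4 = 0.04309

R_eq = 5.504 Ω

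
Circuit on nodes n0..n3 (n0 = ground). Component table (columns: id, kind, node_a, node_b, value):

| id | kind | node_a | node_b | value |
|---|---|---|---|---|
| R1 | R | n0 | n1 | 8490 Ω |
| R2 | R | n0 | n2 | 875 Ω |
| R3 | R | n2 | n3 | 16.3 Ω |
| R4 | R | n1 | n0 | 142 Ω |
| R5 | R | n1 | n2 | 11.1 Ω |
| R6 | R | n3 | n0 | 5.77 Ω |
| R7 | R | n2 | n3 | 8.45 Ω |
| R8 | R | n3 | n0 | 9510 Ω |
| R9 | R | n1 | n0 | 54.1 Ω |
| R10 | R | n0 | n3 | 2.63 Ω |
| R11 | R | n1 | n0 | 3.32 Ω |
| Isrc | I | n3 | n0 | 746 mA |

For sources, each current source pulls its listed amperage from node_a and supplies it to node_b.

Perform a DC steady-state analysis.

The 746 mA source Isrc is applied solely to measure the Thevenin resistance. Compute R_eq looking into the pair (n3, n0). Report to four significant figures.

Apply KCL at each of the 3 non-ground nodes and solve the resulting linear system.
Node n1: branches {R1, R4, R5, R9, R11} → V_1 = -0.1904
Node n2: branches {R2, R3, R5, R7} → V_2 = -0.8812
Node n3: branches {R3, R6, R7, R8, R10, Isrc} → V_3 = -1.233

R_eq = 1.653 Ω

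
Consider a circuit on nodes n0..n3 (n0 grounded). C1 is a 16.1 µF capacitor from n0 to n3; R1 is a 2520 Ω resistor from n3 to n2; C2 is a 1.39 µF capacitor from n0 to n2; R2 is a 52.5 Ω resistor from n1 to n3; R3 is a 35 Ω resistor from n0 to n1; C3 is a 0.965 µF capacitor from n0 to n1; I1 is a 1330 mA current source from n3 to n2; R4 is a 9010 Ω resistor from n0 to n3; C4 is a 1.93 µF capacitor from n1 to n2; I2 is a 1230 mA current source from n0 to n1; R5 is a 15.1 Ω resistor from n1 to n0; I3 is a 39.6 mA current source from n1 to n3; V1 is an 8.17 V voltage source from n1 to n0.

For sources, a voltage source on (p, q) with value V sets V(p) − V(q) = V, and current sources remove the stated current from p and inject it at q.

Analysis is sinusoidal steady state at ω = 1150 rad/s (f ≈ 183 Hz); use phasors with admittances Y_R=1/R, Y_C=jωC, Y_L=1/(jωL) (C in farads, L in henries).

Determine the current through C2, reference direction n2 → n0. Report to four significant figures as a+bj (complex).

0.5442+0.06829j A

Element admittances at ω=1150 rad/s:
  Y(C1) = 0.000+0.01851j S between n0,n3
  Y(R1) = 0.0003968+0.000j S between n3,n2
  Y(C2) = 0.000+0.001599j S between n0,n2
  Y(R2) = 0.01905+0.000j S between n1,n3
  Y(R3) = 0.02857+0.000j S between n0,n1
  Y(C3) = 0.000+0.001110j S between n0,n1
  I1: injects 1.33 A into n2 (from n3)
  Y(R4) = 0.0001110+0.000j S between n0,n3
  Y(C4) = 0.000+0.002220j S between n1,n2
  I2: injects 1.23 A into n1 (from n0)
  Y(R5) = 0.06623+0.000j S between n1,n0
  I3: injects 0.0396 A into n3 (from n1)
  V1: constraint V(n1)−V(n0) = 8.17
Assemble and solve the 4×4 MNA system:
  V(n1)=8.170+0.000j  V(n2)=42.72-340.4j  V(n3)=-33.59+24.90j
  i(V1)=0.3760+0.5418j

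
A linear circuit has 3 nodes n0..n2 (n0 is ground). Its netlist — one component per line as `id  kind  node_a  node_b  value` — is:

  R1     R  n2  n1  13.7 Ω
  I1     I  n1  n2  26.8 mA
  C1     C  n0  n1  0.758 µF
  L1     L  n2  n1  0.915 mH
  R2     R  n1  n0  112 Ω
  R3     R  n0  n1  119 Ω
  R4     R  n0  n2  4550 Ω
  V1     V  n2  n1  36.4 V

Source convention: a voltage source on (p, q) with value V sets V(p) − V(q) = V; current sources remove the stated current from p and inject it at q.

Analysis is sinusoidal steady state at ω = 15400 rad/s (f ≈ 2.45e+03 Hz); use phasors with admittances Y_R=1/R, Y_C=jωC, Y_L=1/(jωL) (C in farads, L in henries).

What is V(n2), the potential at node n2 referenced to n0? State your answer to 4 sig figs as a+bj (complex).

36.08+0.2102j V

Element admittances at ω=15400 rad/s:
  Y(R1) = 0.07299+0.000j S between n2,n1
  I1: injects 0.0268 A into n2 (from n1)
  Y(C1) = 0.000+0.01167j S between n0,n1
  Y(L1) = 0.000-0.07097j S between n2,n1
  Y(R2) = 0.008929+0.000j S between n1,n0
  Y(R3) = 0.008403+0.000j S between n0,n1
  Y(R4) = 0.0002198+0.000j S between n0,n2
  V1: constraint V(n2)−V(n1) = 36.4
Assemble and solve the 3×3 MNA system:
  V(n1)=-0.3160+0.2102j  V(n2)=36.08+0.2102j
  i(V1)=-2.638+2.583j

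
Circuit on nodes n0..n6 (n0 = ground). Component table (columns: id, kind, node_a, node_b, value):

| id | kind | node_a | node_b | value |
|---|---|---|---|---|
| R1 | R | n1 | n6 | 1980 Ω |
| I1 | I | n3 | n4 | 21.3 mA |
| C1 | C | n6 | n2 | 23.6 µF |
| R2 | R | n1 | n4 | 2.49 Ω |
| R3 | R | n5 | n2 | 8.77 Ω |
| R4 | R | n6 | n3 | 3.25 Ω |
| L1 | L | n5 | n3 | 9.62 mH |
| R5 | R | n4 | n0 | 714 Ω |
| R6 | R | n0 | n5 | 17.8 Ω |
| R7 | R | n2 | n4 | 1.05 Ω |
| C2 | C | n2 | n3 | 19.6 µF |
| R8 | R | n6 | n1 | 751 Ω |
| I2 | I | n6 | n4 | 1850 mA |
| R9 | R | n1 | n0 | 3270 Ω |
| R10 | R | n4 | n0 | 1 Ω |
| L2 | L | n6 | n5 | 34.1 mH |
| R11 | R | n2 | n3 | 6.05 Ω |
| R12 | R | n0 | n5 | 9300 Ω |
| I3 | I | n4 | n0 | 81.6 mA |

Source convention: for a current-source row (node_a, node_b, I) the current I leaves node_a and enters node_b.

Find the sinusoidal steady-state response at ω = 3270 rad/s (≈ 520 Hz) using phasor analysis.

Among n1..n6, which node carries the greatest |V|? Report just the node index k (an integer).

6

MNA unknowns: 6 node voltages V₁..V_6
R1: Y=0.0005051+0.000j on G[1,6]
I1: z[3]−=0.0213, z[4]+=0.0213
C1: Y=0.000+0.07717j on G[6,2]
R2: Y=0.4016+0.000j on G[1,4]
R3: Y=0.1140+0.000j on G[5,2]
R4: Y=0.3077+0.000j on G[6,3]
L1: Y=0.000-0.03179j on G[5,3]
R5: Y=0.001401+0.000j on G[4,0]
R6: Y=0.05618+0.000j on G[0,5]
R7: Y=0.9524+0.000j on G[2,4]
C2: Y=0.000+0.06409j on G[2,3]
R8: Y=0.001332+0.000j on G[6,1]
I2: z[6]−=1.85, z[4]+=1.85
R9: Y=0.0003058+0.000j on G[1,0]
R10: Y=1.000+0.000j on G[4,0]
L2: Y=0.000-0.008968j on G[6,5]
R11: Y=0.1653+0.000j on G[2,3]
R12: Y=0.0001075+0.000j on G[0,5]
I3: z[4]−=0.0816, z[0]+=0.0816
solve → V1=-0.1122-0.07720j, V2=-1.968-0.2418j, V3=-8.473+4.999j, V4=-0.05486-0.1109j, V5=-0.4731+1.974j, V6=-12.68+7.285j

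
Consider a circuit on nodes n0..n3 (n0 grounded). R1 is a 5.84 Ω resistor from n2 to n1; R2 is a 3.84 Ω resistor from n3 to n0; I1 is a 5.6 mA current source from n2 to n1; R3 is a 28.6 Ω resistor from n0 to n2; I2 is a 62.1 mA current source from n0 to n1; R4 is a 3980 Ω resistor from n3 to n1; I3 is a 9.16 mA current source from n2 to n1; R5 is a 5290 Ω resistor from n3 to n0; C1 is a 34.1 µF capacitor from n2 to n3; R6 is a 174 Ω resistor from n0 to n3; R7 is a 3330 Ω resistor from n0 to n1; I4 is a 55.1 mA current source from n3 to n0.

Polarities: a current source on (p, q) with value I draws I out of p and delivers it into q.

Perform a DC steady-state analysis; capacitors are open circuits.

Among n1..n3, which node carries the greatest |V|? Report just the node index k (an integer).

MNA unknowns: 3 node voltages V₁..V_3
R1: Y=0.1712 on G[2,1]
R2: Y=0.2604 on G[3,0]
I1: z[2]−=0.0056, z[1]+=0.0056
R3: Y=0.03497 on G[0,2]
I2: z[0]−=0.0621, z[1]+=0.0621
R4: Y=0.0002513 on G[3,1]
I3: z[2]−=0.00916, z[1]+=0.00916
R5: Y=0.0001890 on G[3,0]
C1: Y=0.000 on G[2,3]
R6: Y=0.005747 on G[0,3]
R7: Y=0.0003003 on G[0,1]
I4: z[3]−=0.0551, z[0]+=0.0551
solve → V1=2.182, V2=1.740, V3=-0.2046

1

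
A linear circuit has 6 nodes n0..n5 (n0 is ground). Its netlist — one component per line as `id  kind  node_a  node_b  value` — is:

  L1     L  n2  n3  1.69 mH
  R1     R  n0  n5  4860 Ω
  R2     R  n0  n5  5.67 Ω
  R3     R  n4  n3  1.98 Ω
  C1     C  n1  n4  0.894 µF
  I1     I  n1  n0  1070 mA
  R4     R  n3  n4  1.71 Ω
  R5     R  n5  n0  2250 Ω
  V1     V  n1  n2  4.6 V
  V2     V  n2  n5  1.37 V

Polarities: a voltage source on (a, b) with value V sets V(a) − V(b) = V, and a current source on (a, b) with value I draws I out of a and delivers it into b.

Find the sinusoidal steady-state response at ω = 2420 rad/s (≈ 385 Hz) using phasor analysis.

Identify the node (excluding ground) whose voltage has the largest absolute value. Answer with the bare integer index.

Element admittances at ω=2420 rad/s:
  Y(L1) = 0.000-0.2445j S between n2,n3
  Y(R1) = 0.0002058+0.000j S between n0,n5
  Y(R2) = 0.1764+0.000j S between n0,n5
  Y(R3) = 0.5051+0.000j S between n4,n3
  Y(C1) = 0.000+0.002163j S between n1,n4
  I1: injects 1.07 A into n0 (from n1)
  Y(R4) = 0.5848+0.000j S between n3,n4
  Y(R5) = 0.0004444+0.000j S between n5,n0
  V1: constraint V(n1)−V(n2) = 4.6
  V2: constraint V(n2)−V(n5) = 1.37
Assemble and solve the 7×7 MNA system:
  V(n1)=-0.07462+0.000j  V(n2)=-4.675+0.000j  V(n3)=-4.716+8.225e-05j  V(n4)=-4.716+0.009295j  V(n5)=-6.045+0.000j
  i(V1)=-1.070-0.01004j  i(V2)=-1.070+0.000j

5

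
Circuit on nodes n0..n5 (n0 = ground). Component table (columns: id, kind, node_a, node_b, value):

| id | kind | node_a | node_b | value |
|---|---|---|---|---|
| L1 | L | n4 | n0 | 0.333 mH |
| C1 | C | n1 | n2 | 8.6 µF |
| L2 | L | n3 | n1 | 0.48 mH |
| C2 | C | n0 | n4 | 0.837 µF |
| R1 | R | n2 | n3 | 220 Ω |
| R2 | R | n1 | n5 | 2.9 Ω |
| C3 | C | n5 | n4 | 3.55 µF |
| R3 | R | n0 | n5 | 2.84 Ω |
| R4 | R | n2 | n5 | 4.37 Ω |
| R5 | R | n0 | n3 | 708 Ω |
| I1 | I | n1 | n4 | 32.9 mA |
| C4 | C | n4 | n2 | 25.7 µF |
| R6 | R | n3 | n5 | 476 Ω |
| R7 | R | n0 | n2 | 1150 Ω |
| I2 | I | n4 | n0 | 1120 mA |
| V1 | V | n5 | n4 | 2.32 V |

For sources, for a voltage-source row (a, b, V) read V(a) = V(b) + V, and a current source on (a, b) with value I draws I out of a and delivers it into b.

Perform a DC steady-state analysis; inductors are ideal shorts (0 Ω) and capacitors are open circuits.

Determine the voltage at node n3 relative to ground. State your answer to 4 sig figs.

MNA unknowns: 5 node voltages V₁..V_5 plus 3 source currents (L1, L2, V1)
L1: row V4−V0=0, i_L1 at 4,0
C1: Y=0.000 on G[1,2]
L2: row V3−V1=0, i_L2 at 3,1
C2: Y=0.000 on G[0,4]
R1: Y=0.004545 on G[2,3]
R2: Y=0.3448 on G[1,5]
C3: Y=0.000 on G[5,4]
R3: Y=0.3521 on G[0,5]
R4: Y=0.2288 on G[2,5]
R5: Y=0.001412 on G[0,3]
I1: z[1]−=0.0329, z[4]+=0.0329
C4: Y=0.000 on G[4,2]
R6: Y=0.002101 on G[3,5]
R7: Y=0.0008696 on G[0,2]
I2: z[4]−=1.12, z[0]+=1.12
V1: row V5−V4=2.32, i_V1 at 5,4
solve → V1=2.217, V2=2.309, V3=2.217, V4=0.000, V5=2.320
aux → i_L1=-1.942, i_L2=-0.002498, i_V1=-0.8549

2.217 V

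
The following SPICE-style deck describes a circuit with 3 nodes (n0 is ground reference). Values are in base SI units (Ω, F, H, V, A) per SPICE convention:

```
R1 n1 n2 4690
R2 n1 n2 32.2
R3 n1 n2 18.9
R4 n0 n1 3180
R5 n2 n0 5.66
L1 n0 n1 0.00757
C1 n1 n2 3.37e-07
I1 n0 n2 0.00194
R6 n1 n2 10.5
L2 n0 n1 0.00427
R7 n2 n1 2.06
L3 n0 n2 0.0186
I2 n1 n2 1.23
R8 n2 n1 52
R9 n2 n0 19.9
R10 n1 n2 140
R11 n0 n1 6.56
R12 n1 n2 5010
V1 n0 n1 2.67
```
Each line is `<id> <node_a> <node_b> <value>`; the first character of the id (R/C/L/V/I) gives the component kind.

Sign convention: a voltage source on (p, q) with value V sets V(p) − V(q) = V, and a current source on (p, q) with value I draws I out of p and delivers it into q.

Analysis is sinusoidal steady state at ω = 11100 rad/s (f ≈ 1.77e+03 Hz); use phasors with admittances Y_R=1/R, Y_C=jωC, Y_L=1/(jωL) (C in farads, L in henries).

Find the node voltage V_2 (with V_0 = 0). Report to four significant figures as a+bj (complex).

-0.6688-0.01168j V

Element admittances at ω=11100 rad/s:
  Y(R1) = 0.0002132+0.000j S between n1,n2
  Y(R2) = 0.03106+0.000j S between n1,n2
  Y(R3) = 0.05291+0.000j S between n1,n2
  Y(R4) = 0.0003145+0.000j S between n0,n1
  Y(R5) = 0.1767+0.000j S between n2,n0
  Y(L1) = 0.000-0.01190j S between n0,n1
  Y(C1) = 0.000+0.003741j S between n1,n2
  I1: injects 0.00194 A into n2 (from n0)
  Y(R6) = 0.09524+0.000j S between n1,n2
  Y(L2) = 0.000-0.02110j S between n0,n1
  Y(R7) = 0.4854+0.000j S between n2,n1
  Y(L3) = 0.000-0.004844j S between n0,n2
  I2: injects 1.23 A into n2 (from n1)
  Y(R8) = 0.01923+0.000j S between n2,n1
  Y(R9) = 0.05025+0.000j S between n2,n0
  Y(R10) = 0.007143+0.000j S between n1,n2
  Y(R11) = 0.1524+0.000j S between n0,n1
  Y(R12) = 0.0001996+0.000j S between n1,n2
  V1: constraint V(n0)−V(n1) = 2.67
Assemble and solve the 3×3 MNA system:
  V(n1)=-2.670+0.000j  V(n2)=-0.6688-0.01168j
  i(V1)=-0.5616+0.08870j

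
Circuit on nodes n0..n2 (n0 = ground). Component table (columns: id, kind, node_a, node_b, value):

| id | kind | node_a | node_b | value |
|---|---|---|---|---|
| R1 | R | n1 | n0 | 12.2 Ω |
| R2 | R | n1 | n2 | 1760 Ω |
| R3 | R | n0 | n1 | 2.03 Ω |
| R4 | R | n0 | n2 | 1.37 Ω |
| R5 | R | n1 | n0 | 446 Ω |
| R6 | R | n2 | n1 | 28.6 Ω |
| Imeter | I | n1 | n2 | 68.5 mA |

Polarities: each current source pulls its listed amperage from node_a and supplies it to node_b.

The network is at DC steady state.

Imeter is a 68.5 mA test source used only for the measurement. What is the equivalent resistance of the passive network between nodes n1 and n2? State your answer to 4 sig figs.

R_eq = 2.795 Ω

MNA unknowns: 2 node voltages V₁..V_2
R1: Y=0.08197 on G[1,0]
R2: Y=0.0005682 on G[1,2]
R3: Y=0.4926 on G[0,1]
R4: Y=0.7299 on G[0,2]
R5: Y=0.002242 on G[1,0]
R6: Y=0.03497 on G[2,1]
Imeter: z[1]−=0.0685, z[2]+=0.0685
solve → V1=-0.1070, V2=0.08452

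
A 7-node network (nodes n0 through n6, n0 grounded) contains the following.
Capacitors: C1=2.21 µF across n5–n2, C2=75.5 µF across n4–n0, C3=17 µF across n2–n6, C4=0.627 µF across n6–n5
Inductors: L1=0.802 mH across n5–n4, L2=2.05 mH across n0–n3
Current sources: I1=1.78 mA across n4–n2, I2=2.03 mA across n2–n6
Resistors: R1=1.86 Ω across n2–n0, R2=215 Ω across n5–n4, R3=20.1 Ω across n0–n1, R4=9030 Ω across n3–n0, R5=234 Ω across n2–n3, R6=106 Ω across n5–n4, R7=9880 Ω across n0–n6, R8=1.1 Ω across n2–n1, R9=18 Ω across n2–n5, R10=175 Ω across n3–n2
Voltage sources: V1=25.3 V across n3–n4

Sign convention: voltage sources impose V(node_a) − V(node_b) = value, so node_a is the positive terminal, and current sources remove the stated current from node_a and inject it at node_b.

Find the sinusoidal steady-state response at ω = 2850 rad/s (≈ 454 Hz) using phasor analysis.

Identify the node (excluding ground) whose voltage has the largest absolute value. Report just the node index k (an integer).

Element admittances at ω=2850 rad/s:
  Y(C1) = 0.000+0.006299j S between n5,n2
  Y(L1) = 0.000-0.4375j S between n5,n4
  I1: injects 0.00178 A into n2 (from n4)
  Y(R1) = 0.5376+0.000j S between n2,n0
  Y(R2) = 0.004651+0.000j S between n5,n4
  Y(R3) = 0.04975+0.000j S between n0,n1
  Y(L2) = 0.000-0.1712j S between n0,n3
  Y(R4) = 0.0001107+0.000j S between n3,n0
  Y(C2) = 0.000+0.2152j S between n4,n0
  Y(C3) = 0.000+0.04845j S between n2,n6
  I2: injects 0.00203 A into n6 (from n2)
  Y(R5) = 0.004274+0.000j S between n2,n3
  Y(R6) = 0.009434+0.000j S between n5,n4
  Y(R7) = 0.0001012+0.000j S between n0,n6
  Y(C4) = 0.000+0.001787j S between n6,n5
  Y(R8) = 0.9091+0.000j S between n2,n1
  Y(R9) = 0.05556+0.000j S between n2,n5
  Y(R10) = 0.005714+0.000j S between n3,n2
  V1: constraint V(n3)−V(n4) = 25.3
Assemble and solve the 7×7 MNA system:
  V(n1)=3.437+4.709j  V(n2)=3.625+4.967j  V(n3)=57.55+48.32j  V(n4)=32.25+48.32j  V(n5)=37.78+44.53j  V(n6)=4.828+6.344j
  i(V1)=-8.816+9.413j

3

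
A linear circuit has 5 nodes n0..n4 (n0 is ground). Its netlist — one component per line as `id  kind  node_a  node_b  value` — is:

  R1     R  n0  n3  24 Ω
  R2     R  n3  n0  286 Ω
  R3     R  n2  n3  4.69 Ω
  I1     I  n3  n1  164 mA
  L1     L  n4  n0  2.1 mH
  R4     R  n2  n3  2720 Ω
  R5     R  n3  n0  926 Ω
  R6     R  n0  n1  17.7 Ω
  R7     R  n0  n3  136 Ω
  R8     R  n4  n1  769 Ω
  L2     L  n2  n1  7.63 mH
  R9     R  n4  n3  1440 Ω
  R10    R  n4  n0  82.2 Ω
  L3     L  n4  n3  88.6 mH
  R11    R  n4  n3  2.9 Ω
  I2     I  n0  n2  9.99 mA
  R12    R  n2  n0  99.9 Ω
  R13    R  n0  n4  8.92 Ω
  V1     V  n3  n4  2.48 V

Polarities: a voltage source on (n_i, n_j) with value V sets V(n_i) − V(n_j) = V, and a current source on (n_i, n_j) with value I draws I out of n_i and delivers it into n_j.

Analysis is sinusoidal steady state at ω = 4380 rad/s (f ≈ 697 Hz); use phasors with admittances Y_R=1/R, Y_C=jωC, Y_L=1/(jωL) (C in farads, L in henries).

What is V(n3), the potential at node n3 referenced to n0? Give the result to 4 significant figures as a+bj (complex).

MNA unknowns: 4 node voltages V₁..V_4 plus 1 source current (V1)
R1: Y=0.04167+0.000j on G[0,3]
R2: Y=0.003497+0.000j on G[3,0]
R3: Y=0.2132+0.000j on G[2,3]
I1: z[3]−=0.164, z[1]+=0.164
L1: Y=0.000-0.1087j on G[4,0]
R4: Y=0.0003676+0.000j on G[2,3]
R5: Y=0.001080+0.000j on G[3,0]
R6: Y=0.05650+0.000j on G[0,1]
R7: Y=0.007353+0.000j on G[0,3]
R8: Y=0.001300+0.000j on G[4,1]
L2: Y=0.000-0.02992j on G[2,1]
R9: Y=0.0006944+0.000j on G[4,3]
R10: Y=0.01217+0.000j on G[4,0]
L3: Y=0.000-0.002577j on G[4,3]
R11: Y=0.3448+0.000j on G[4,3]
I2: z[0]−=0.00999, z[2]+=0.00999
R12: Y=0.01001+0.000j on G[2,0]
R13: Y=0.1121+0.000j on G[0,4]
V1: row V3−V4=2.48, i_V1 at 3,4
solve → V1=2.240+0.3392j, V2=1.553-0.7699j, V3=1.424-0.7099j, V4=-1.056-0.7099j
aux → i_V1=-1.070+0.03161j

1.424-0.7099j V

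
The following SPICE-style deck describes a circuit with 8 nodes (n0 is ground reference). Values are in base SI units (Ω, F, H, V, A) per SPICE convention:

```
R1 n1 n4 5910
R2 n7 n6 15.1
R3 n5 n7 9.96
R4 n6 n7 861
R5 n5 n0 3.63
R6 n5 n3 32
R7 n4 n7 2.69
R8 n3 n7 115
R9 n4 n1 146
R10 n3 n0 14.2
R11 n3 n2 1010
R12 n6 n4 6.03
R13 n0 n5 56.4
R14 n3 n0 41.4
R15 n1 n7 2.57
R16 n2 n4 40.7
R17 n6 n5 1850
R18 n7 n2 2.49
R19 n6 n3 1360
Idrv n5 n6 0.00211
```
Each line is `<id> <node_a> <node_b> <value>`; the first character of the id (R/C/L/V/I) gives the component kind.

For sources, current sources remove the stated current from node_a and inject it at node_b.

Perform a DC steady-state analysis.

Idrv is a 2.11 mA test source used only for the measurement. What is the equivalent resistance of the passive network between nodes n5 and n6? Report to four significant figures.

R_eq = 14.31 Ω

Element admittances at DC:
  Y(R1) = 0.0001692 S between n1,n4
  Y(R2) = 0.06623 S between n7,n6
  Y(R3) = 0.1004 S between n5,n7
  Y(R4) = 0.001161 S between n6,n7
  Y(R5) = 0.2755 S between n5,n0
  Y(R6) = 0.03125 S between n5,n3
  Y(R7) = 0.3717 S between n4,n7
  Y(R8) = 0.008696 S between n3,n7
  Y(R9) = 0.006849 S between n4,n1
  Y(R10) = 0.07042 S between n3,n0
  Y(R11) = 0.0009901 S between n3,n2
  Y(R12) = 0.1658 S between n6,n4
  Y(R13) = 0.01773 S between n0,n5
  Y(R14) = 0.02415 S between n3,n0
  Y(R15) = 0.3891 S between n1,n7
  Y(R16) = 0.02457 S between n2,n4
  Y(R17) = 0.0005405 S between n6,n5
  Y(R18) = 0.4016 S between n7,n2
  Y(R19) = 0.0007353 S between n6,n3
  Idrv: injects 0.00211 A into n6 (from n5)
Assemble and solve the 7×7 MNA system:
  V(n1)=0.01860  V(n2)=0.01869  V(n3)=0.001378  V(n4)=0.02182  V(n5)=-0.0004445  V(n6)=0.02976  V(n7)=0.01854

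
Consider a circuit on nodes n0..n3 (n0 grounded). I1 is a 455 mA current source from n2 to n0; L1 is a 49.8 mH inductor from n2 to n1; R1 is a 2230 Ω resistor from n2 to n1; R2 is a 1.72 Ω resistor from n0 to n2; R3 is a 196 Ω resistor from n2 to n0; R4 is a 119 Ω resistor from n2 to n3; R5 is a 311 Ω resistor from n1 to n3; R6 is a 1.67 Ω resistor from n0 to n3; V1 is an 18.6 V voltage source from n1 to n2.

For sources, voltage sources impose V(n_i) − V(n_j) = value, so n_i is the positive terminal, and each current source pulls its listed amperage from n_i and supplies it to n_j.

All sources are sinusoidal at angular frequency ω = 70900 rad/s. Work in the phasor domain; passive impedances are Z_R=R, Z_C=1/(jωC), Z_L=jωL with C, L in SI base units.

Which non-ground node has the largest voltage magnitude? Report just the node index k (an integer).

Apply KCL at each of the 3 non-ground nodes and solve the resulting linear system.
Node n1: branches {L1, R1, R5, V1} → V_1 = 17.74+0.000j
Node n2: branches {I1, L1, R1, R2, R3, R4, V1} → V_2 = -0.8591+0.000j
Node n3: branches {R4, R5, R6} → V_3 = 0.08162+0.000j
Source currents: i(V1)=-0.06512+0.005268j

1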